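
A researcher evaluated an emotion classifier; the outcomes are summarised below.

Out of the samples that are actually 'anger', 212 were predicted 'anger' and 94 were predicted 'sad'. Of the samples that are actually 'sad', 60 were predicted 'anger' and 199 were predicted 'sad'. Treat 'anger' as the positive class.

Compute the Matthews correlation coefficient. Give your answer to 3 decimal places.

MCC = (TP·TN − FP·FN) / √((TP+FP)(TP+FN)(TN+FP)(TN+FN))
Numerator = 212·199 − 60·94 = 36548
Denominator = √(272·306·259·293) = √6316226784 = 79474.6927
MCC = 36548 / 79474.6927 = 0.460

0.460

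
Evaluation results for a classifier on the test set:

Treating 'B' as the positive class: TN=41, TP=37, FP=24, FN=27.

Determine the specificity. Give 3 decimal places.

0.631

Specificity = TN/(TN+FP) = 41/(41+24) = 0.631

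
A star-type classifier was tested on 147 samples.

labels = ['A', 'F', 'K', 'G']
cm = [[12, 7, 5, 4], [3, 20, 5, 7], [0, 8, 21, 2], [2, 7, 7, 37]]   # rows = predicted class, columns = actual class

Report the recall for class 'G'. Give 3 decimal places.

0.740

One-vs-rest for 'G': TP = diagonal; FP = other classes predicted 'G'; FN = 'G' predicted as other.
recall = TP/(TP+FN).
G: TP=37, FN=4+7+2=13 → 37/50 = 0.7400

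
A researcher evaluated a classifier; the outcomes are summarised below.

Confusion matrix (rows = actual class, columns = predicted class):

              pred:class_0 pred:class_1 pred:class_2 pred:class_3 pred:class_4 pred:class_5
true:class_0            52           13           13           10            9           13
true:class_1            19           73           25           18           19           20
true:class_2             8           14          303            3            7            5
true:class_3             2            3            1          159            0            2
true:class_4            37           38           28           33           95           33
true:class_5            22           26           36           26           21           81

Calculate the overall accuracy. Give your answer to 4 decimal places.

0.6022

Accuracy = trace / total = (52+73+303+159+95+81=763) / 1267 = 763/1267 = 0.6022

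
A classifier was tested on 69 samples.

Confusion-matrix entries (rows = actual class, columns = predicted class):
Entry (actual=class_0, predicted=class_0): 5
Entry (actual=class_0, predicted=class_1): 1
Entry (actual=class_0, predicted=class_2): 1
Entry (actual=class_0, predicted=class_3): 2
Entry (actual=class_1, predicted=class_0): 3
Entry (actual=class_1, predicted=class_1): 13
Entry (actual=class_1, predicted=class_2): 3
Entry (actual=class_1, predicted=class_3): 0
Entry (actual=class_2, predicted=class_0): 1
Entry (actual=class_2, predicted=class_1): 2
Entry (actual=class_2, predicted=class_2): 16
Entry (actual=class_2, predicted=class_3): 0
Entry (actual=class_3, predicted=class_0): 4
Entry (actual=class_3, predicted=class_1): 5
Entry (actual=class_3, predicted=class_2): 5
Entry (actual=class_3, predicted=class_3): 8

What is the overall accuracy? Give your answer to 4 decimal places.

0.6087

Accuracy = trace / total = (5+13+16+8=42) / 69 = 42/69 = 0.6087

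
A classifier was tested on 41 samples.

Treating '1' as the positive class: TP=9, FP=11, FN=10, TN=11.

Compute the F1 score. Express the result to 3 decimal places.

Precision = TP/(TP+FP) = 9/20 = 0.4500
Recall = TP/(TP+FN) = 9/19 = 0.4737
F1 = 2·TP/(2·TP+FP+FN) = 18/39 = 0.462

0.462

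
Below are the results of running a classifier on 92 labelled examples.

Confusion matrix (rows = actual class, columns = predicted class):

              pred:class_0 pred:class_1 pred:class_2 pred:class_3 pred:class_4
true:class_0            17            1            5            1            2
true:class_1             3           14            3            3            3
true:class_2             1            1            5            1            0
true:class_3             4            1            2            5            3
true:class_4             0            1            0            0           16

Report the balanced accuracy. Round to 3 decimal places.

Balanced accuracy = mean of per-class recall.
  class_0: recall = 17/26 = 0.6538
  class_1: recall = 14/26 = 0.5385
  class_2: recall = 5/8 = 0.6250
  class_3: recall = 5/15 = 0.3333
  class_4: recall = 16/17 = 0.9412
Mean = (0.6538 + 0.5385 + 0.6250 + 0.3333 + 0.9412) / 5 = 0.618

0.618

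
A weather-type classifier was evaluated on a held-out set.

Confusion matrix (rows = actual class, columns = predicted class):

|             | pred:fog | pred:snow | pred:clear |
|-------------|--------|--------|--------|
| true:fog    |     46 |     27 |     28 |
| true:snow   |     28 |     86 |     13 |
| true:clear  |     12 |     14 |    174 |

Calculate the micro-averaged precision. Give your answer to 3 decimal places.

Micro-averaging pools counts across classes: ΣTP=306, ΣFP=122, ΣFN=122.
Micro-precision = TP/(TP+FP) on pooled counts = 0.715 (equals overall accuracy in single-label multiclass).

0.715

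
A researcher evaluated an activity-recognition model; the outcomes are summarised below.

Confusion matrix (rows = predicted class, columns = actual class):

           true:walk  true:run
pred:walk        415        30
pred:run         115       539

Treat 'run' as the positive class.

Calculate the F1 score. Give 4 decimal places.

0.8814

Precision = TP/(TP+FP) = 539/654 = 0.8242
Recall = TP/(TP+FN) = 539/569 = 0.9473
F1 = 2·TP/(2·TP+FP+FN) = 1078/1223 = 0.8814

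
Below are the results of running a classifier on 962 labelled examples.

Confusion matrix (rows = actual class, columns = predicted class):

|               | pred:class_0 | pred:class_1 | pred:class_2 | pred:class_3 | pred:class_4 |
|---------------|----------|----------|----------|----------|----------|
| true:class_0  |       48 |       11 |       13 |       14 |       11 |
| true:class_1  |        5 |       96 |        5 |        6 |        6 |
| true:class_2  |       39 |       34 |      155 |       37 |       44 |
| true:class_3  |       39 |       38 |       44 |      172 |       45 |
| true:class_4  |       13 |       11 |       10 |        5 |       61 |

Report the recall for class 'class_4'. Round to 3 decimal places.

One-vs-rest for 'class_4': TP = diagonal; FP = other classes predicted 'class_4'; FN = 'class_4' predicted as other.
recall = TP/(TP+FN).
class_4: TP=61, FN=13+11+10+5=39 → 61/100 = 0.6100

0.610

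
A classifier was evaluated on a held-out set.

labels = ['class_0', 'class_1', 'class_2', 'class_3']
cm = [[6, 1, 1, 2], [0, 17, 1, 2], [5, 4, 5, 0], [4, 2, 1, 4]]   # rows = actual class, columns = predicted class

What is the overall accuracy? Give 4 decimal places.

0.5818

Accuracy = trace / total = (6+17+5+4=32) / 55 = 32/55 = 0.5818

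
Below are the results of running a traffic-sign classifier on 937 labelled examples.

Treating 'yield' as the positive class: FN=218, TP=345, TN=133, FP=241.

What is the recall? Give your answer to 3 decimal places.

0.613

Recall = TP/(TP+FN) = 345/(345+218) = 345/563 = 0.613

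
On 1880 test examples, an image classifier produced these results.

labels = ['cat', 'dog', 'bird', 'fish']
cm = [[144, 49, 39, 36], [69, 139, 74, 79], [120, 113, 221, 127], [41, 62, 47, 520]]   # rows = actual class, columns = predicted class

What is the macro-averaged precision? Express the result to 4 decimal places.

0.5076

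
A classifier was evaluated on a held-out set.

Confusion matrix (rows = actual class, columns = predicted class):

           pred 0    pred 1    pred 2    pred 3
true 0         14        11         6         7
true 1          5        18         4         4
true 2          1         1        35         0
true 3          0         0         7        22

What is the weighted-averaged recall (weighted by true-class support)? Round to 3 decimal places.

0.659

Per-class recall (TP/(TP+FN)):
  0: TP=14, FN=11+6+7=24 → 14/38 = 0.3684
  1: TP=18, FN=5+4+4=13 → 18/31 = 0.5806
  2: TP=35, FN=1+1+0=2 → 35/37 = 0.9459
  3: TP=22, FN=0+0+7=7 → 22/29 = 0.7586
Weighted-recall = Σ (supportᵢ/N)·recallᵢ with N=135: (38/135)·0.3684 + (31/135)·0.5806 + (37/135)·0.9459 + (29/135)·0.7586 = 0.659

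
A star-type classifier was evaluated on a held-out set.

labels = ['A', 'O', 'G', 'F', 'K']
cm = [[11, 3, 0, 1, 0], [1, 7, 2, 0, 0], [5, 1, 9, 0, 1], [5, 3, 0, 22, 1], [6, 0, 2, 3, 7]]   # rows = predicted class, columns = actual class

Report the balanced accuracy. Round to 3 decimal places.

Balanced accuracy = mean of per-class recall.
  A: recall = 11/28 = 0.3929
  O: recall = 7/14 = 0.5000
  G: recall = 9/13 = 0.6923
  F: recall = 22/26 = 0.8462
  K: recall = 7/9 = 0.7778
Mean = (0.3929 + 0.5000 + 0.6923 + 0.8462 + 0.7778) / 5 = 0.642

0.642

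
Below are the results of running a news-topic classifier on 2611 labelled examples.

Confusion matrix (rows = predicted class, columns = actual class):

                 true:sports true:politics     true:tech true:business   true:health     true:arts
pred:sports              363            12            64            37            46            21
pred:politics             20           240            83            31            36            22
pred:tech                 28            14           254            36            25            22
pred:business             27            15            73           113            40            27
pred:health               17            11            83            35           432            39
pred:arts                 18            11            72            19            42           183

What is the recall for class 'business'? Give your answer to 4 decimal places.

Treat 'business' as positive and all other classes as negative.
recall = TP/(TP+FN).
business: TP=113, FN=37+31+36+35+19=158 → 113/271 = 0.41697

0.4170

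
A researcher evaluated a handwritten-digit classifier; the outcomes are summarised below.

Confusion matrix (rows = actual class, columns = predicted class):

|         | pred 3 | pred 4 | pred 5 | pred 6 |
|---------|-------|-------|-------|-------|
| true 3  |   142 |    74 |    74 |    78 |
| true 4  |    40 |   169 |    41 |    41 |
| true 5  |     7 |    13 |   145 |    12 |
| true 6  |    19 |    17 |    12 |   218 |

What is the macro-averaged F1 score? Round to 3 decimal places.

Per-class F1 score (2·TP/(2·TP+FP+FN)):
  3: TP=142, FP=40+7+19=66, FN=74+74+78=226 → 284/576 = 0.4931
  4: TP=169, FP=74+13+17=104, FN=40+41+41=122 → 338/564 = 0.5993
  5: TP=145, FP=74+41+12=127, FN=7+13+12=32 → 290/449 = 0.6459
  6: TP=218, FP=78+41+12=131, FN=19+17+12=48 → 436/615 = 0.7089
Macro-F1 score = mean = (0.4931 + 0.5993 + 0.6459 + 0.7089) / 4 = 0.612

0.612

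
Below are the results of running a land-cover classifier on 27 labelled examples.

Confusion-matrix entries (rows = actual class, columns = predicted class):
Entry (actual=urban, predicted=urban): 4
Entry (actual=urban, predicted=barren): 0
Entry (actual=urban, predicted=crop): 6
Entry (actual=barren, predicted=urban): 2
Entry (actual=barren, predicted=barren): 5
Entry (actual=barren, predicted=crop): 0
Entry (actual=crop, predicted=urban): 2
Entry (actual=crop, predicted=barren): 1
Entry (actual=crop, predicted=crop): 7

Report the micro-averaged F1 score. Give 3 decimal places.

0.593

Micro-averaging pools counts across classes: ΣTP=16, ΣFP=11, ΣFN=11.
Micro-F1 score = 2·TP/(2·TP+FP+FN) on pooled counts = 0.593 (equals overall accuracy in single-label multiclass).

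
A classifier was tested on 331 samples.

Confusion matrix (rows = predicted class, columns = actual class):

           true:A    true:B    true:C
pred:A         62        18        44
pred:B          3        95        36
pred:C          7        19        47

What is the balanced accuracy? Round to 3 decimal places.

Balanced accuracy = mean of per-class recall.
  A: recall = 62/72 = 0.8611
  B: recall = 95/132 = 0.7197
  C: recall = 47/127 = 0.3701
Mean = (0.8611 + 0.7197 + 0.3701) / 3 = 0.650

0.650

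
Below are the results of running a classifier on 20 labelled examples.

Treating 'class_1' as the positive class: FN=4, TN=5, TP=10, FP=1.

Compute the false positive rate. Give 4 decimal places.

0.1667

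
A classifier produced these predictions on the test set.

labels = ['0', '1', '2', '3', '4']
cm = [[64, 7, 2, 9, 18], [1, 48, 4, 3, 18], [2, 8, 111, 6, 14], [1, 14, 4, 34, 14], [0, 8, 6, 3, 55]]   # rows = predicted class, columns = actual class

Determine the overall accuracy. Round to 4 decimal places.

0.6872

Accuracy = trace / total = (64+48+111+34+55=312) / 454 = 312/454 = 0.6872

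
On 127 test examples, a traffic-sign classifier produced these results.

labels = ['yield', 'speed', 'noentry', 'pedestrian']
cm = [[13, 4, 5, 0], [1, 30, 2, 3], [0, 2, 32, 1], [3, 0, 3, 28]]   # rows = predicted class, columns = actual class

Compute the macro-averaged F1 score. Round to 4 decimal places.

0.7949

Per-class F1 score (2·TP/(2·TP+FP+FN)):
  yield: TP=13, FP=4+5+0=9, FN=1+0+3=4 → 26/39 = 0.66667
  speed: TP=30, FP=1+2+3=6, FN=4+2+0=6 → 60/72 = 0.83333
  noentry: TP=32, FP=0+2+1=3, FN=5+2+3=10 → 64/77 = 0.83117
  pedestrian: TP=28, FP=3+0+3=6, FN=0+3+1=4 → 56/66 = 0.84848
Macro-F1 score = mean = (0.66667 + 0.83333 + 0.83117 + 0.84848) / 4 = 0.7949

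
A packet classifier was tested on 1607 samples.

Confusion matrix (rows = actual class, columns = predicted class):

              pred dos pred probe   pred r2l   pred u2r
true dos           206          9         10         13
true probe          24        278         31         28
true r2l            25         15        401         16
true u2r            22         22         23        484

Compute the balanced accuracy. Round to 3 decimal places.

Balanced accuracy = mean of per-class recall.
  dos: recall = 206/238 = 0.8655
  probe: recall = 278/361 = 0.7701
  r2l: recall = 401/457 = 0.8775
  u2r: recall = 484/551 = 0.8784
Mean = (0.8655 + 0.7701 + 0.8775 + 0.8784) / 4 = 0.848

0.848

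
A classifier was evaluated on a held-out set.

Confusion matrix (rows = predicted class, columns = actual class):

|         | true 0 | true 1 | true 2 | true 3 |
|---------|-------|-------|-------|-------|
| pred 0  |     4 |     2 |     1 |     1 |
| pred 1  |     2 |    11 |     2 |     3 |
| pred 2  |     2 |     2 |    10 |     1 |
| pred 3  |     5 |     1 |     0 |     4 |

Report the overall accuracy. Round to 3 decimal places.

Accuracy = trace / total = (4+11+10+4=29) / 51 = 29/51 = 0.569

0.569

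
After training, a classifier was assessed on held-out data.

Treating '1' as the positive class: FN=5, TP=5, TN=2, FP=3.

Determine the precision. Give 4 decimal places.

0.6250

Precision = TP/(TP+FP) = 5/(5+3) = 5/8 = 0.6250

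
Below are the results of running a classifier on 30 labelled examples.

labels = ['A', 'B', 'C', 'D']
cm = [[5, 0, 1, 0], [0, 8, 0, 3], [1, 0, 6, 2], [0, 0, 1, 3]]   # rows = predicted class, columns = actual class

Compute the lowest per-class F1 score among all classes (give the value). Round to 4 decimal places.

0.5000

Per-class F1 score (2·TP/(2·TP+FP+FN)):
  A: TP=5, FP=0+1+0=1, FN=0+1+0=1 → 10/12 = 0.83333
  B: TP=8, FP=0+0+3=3, FN=0+0+0=0 → 16/19 = 0.84211
  C: TP=6, FP=1+0+2=3, FN=1+0+1=2 → 12/17 = 0.70588
  D: TP=3, FP=0+0+1=1, FN=0+3+2=5 → 6/12 = 0.50000
Lowest is class 'D' with F1 score = 0.5000.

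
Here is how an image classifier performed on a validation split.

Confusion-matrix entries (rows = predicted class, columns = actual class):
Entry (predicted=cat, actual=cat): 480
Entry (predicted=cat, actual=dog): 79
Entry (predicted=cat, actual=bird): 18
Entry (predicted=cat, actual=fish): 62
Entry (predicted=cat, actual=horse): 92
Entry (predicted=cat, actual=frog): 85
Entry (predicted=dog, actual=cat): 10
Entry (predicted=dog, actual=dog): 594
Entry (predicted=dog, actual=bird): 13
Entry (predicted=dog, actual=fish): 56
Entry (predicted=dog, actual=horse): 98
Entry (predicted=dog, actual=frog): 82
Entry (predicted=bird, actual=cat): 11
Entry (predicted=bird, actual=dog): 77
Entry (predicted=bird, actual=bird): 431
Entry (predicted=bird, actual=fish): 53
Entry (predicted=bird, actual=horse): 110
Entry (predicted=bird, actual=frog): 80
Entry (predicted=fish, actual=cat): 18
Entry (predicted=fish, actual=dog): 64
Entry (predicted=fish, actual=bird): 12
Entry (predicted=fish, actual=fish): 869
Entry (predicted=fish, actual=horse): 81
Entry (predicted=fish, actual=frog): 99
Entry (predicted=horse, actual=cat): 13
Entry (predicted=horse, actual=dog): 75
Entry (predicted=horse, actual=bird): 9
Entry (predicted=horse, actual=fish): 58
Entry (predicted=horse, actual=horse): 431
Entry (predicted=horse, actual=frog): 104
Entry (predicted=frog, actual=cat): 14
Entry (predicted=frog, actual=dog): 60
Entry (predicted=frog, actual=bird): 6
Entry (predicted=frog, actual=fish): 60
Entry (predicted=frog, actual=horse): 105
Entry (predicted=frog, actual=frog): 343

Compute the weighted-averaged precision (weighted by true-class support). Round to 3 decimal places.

0.654

Per-class precision (TP/(TP+FP)):
  cat: TP=480, FP=79+18+62+92+85=336 → 480/816 = 0.5882
  dog: TP=594, FP=10+13+56+98+82=259 → 594/853 = 0.6964
  bird: TP=431, FP=11+77+53+110+80=331 → 431/762 = 0.5656
  fish: TP=869, FP=18+64+12+81+99=274 → 869/1143 = 0.7603
  horse: TP=431, FP=13+75+9+58+104=259 → 431/690 = 0.6246
  frog: TP=343, FP=14+60+6+60+105=245 → 343/588 = 0.5833
Weighted-precision = Σ (supportᵢ/N)·precisionᵢ with N=4852: (546/4852)·0.5882 + (949/4852)·0.6964 + (489/4852)·0.5656 + (1158/4852)·0.7603 + (917/4852)·0.6246 + (793/4852)·0.5833 = 0.654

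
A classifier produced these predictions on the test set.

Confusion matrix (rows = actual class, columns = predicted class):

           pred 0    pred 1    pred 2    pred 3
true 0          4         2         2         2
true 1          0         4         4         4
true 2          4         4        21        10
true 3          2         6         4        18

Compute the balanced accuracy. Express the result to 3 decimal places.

0.468

Balanced accuracy = mean of per-class recall.
  0: recall = 4/10 = 0.4000
  1: recall = 4/12 = 0.3333
  2: recall = 21/39 = 0.5385
  3: recall = 18/30 = 0.6000
Mean = (0.4000 + 0.3333 + 0.5385 + 0.6000) / 4 = 0.468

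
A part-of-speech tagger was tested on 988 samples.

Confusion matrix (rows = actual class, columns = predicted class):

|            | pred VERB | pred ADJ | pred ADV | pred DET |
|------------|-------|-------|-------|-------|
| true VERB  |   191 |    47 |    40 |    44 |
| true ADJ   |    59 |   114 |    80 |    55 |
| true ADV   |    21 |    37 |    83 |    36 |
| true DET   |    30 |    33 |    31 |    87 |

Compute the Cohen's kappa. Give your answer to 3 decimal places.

0.302

Observed agreement pₒ = trace/N = 475/988 = 0.4808
Expected agreement pₑ = Σ (rowᵢ·colᵢ)/N² = (322·301 + 308·231 + 177·234 + 181·222)/988² = 0.2558
κ = (pₒ − pₑ)/(1 − pₑ) = (0.4808 − 0.2558)/(1 − 0.2558) = 0.302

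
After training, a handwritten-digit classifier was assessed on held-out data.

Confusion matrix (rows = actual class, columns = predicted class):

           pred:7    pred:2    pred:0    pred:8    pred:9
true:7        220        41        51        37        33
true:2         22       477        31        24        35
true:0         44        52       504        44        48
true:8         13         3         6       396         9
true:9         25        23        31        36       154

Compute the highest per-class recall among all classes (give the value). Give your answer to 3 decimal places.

0.927

Per-class recall (TP/(TP+FN)):
  7: TP=220, FN=41+51+37+33=162 → 220/382 = 0.5759
  2: TP=477, FN=22+31+24+35=112 → 477/589 = 0.8098
  0: TP=504, FN=44+52+44+48=188 → 504/692 = 0.7283
  8: TP=396, FN=13+3+6+9=31 → 396/427 = 0.9274
  9: TP=154, FN=25+23+31+36=115 → 154/269 = 0.5725
Highest is class '8' with recall = 0.927.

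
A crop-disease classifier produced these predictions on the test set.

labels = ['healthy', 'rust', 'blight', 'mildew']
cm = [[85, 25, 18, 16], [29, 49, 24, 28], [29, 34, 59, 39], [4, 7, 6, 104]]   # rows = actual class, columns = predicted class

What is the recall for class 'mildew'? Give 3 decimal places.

Treat 'mildew' as positive and all other classes as negative.
recall = TP/(TP+FN).
mildew: TP=104, FN=4+7+6=17 → 104/121 = 0.8595

0.860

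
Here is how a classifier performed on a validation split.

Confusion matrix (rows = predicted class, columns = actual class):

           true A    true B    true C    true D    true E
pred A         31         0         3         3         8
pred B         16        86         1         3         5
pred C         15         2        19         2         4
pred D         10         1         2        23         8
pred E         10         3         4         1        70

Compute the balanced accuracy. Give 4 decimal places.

Balanced accuracy = mean of per-class recall.
  A: recall = 31/82 = 0.37805
  B: recall = 86/92 = 0.93478
  C: recall = 19/29 = 0.65517
  D: recall = 23/32 = 0.71875
  E: recall = 70/95 = 0.73684
Mean = (0.37805 + 0.93478 + 0.65517 + 0.71875 + 0.73684) / 5 = 0.6847

0.6847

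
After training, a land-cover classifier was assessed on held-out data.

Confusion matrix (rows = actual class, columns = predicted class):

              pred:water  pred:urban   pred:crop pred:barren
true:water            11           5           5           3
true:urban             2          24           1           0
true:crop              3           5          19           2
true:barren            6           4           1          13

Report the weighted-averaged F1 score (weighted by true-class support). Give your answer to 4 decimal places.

0.6376

Per-class F1 score (2·TP/(2·TP+FP+FN)):
  water: TP=11, FP=2+3+6=11, FN=5+5+3=13 → 22/46 = 0.47826
  urban: TP=24, FP=5+5+4=14, FN=2+1+0=3 → 48/65 = 0.73846
  crop: TP=19, FP=5+1+1=7, FN=3+5+2=10 → 38/55 = 0.69091
  barren: TP=13, FP=3+0+2=5, FN=6+4+1=11 → 26/42 = 0.61905
Weighted-F1 score = Σ (supportᵢ/N)·F1 scoreᵢ with N=104: (24/104)·0.47826 + (27/104)·0.73846 + (29/104)·0.69091 + (24/104)·0.61905 = 0.6376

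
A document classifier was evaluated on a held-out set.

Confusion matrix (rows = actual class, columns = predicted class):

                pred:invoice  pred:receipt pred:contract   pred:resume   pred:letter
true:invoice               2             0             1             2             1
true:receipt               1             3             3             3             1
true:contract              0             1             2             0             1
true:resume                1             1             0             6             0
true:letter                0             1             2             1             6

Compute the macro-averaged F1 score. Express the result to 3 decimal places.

Per-class F1 score (2·TP/(2·TP+FP+FN)):
  invoice: TP=2, FP=1+0+1+0=2, FN=0+1+2+1=4 → 4/10 = 0.4000
  receipt: TP=3, FP=0+1+1+1=3, FN=1+3+3+1=8 → 6/17 = 0.3529
  contract: TP=2, FP=1+3+0+2=6, FN=0+1+0+1=2 → 4/12 = 0.3333
  resume: TP=6, FP=2+3+0+1=6, FN=1+1+0+0=2 → 12/20 = 0.6000
  letter: TP=6, FP=1+1+1+0=3, FN=0+1+2+1=4 → 12/19 = 0.6316
Macro-F1 score = mean = (0.4000 + 0.3529 + 0.3333 + 0.6000 + 0.6316) / 5 = 0.464

0.464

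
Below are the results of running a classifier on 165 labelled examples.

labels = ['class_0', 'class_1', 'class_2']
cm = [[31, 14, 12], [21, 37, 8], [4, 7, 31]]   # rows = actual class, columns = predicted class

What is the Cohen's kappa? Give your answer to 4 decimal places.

0.3971

Observed agreement pₒ = trace/N = 99/165 = 0.60000
Expected agreement pₑ = Σ (rowᵢ·colᵢ)/N² = (57·56 + 66·58 + 42·51)/165² = 0.33653
κ = (pₒ − pₑ)/(1 − pₑ) = (0.60000 − 0.33653)/(1 − 0.33653) = 0.3971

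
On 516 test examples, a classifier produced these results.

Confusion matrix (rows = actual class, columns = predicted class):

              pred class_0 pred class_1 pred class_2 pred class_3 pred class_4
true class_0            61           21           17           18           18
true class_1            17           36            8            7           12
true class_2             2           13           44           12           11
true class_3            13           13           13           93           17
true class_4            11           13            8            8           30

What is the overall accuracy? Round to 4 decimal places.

0.5116

Accuracy = trace / total = (61+36+44+93+30=264) / 516 = 264/516 = 0.5116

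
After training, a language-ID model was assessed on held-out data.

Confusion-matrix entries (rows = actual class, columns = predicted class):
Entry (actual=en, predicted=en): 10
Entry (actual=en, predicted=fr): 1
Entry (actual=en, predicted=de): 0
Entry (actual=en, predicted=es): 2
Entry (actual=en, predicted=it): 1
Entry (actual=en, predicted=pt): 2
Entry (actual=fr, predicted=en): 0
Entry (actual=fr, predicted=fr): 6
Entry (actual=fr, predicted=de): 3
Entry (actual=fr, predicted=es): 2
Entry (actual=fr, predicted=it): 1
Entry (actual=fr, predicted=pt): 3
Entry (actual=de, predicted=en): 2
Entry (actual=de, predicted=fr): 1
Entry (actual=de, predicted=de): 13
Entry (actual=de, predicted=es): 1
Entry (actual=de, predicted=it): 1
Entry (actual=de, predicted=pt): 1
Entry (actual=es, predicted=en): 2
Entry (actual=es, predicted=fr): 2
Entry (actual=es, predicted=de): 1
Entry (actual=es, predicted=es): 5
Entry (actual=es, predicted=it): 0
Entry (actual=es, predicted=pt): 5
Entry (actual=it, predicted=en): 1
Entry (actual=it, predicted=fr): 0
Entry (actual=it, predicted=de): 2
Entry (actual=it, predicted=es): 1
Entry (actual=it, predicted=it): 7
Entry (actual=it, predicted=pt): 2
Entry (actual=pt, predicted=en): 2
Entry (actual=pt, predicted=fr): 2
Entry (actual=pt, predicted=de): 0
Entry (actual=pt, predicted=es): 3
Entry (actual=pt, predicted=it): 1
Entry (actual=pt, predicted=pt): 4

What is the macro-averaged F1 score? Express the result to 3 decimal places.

Per-class F1 score (2·TP/(2·TP+FP+FN)):
  en: TP=10, FP=0+2+2+1+2=7, FN=1+0+2+1+2=6 → 20/33 = 0.6061
  fr: TP=6, FP=1+1+2+0+2=6, FN=0+3+2+1+3=9 → 12/27 = 0.4444
  de: TP=13, FP=0+3+1+2+0=6, FN=2+1+1+1+1=6 → 26/38 = 0.6842
  es: TP=5, FP=2+2+1+1+3=9, FN=2+2+1+0+5=10 → 10/29 = 0.3448
  it: TP=7, FP=1+1+1+0+1=4, FN=1+0+2+1+2=6 → 14/24 = 0.5833
  pt: TP=4, FP=2+3+1+5+2=13, FN=2+2+0+3+1=8 → 8/29 = 0.2759
Macro-F1 score = mean = (0.6061 + 0.4444 + 0.6842 + 0.3448 + 0.5833 + 0.2759) / 6 = 0.490

0.490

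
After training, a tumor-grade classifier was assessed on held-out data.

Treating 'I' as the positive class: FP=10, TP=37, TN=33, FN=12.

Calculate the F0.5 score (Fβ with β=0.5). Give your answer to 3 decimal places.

0.781

Fβ = (1+β²)·TP / ((1+β²)·TP + β²·FN + FP), with β²=1/4
= 1.25·37 / (1.25·37 + 0.25·12 + 10) = 0.781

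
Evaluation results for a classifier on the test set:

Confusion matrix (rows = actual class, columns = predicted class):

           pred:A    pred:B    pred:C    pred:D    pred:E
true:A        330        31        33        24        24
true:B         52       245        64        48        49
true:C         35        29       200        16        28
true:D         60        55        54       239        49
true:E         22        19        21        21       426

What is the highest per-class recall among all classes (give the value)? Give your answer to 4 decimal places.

0.8369

Per-class recall (TP/(TP+FN)):
  A: TP=330, FN=31+33+24+24=112 → 330/442 = 0.74661
  B: TP=245, FN=52+64+48+49=213 → 245/458 = 0.53493
  C: TP=200, FN=35+29+16+28=108 → 200/308 = 0.64935
  D: TP=239, FN=60+55+54+49=218 → 239/457 = 0.52298
  E: TP=426, FN=22+19+21+21=83 → 426/509 = 0.83694
Highest is class 'E' with recall = 0.8369.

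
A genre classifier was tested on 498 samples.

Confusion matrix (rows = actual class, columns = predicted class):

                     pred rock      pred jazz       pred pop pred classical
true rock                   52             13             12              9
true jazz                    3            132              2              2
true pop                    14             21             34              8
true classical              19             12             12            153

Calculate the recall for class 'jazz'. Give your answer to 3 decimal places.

0.950

Treat 'jazz' as positive and all other classes as negative.
recall = TP/(TP+FN).
jazz: TP=132, FN=3+2+2=7 → 132/139 = 0.9496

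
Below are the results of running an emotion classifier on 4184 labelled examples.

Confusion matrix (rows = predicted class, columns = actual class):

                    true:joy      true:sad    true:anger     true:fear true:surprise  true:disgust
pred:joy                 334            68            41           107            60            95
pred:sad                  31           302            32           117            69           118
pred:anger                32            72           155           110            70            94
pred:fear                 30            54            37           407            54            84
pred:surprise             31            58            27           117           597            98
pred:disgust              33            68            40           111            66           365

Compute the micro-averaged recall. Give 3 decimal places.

0.516

Micro-averaging pools counts across classes: ΣTP=2160, ΣFP=2024, ΣFN=2024.
Micro-recall = TP/(TP+FN) on pooled counts = 0.516 (equals overall accuracy in single-label multiclass).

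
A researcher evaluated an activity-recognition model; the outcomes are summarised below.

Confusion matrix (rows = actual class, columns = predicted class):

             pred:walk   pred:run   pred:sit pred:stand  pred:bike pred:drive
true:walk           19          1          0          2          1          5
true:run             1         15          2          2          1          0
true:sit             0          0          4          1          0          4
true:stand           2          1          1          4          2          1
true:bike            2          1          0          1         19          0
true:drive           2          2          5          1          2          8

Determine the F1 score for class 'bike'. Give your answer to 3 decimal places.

Treat 'bike' as positive and all other classes as negative.
F1 score = 2·TP/(2·TP+FP+FN).
bike: TP=19, FP=1+1+0+2+2=6, FN=2+1+0+1+0=4 → 38/48 = 0.7917

0.792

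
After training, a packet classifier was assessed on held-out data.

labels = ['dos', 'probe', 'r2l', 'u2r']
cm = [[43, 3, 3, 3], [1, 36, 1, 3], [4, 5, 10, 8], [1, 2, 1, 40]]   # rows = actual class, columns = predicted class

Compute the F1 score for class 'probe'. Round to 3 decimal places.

One-vs-rest for 'probe': TP = diagonal; FP = other classes predicted 'probe'; FN = 'probe' predicted as other.
F1 score = 2·TP/(2·TP+FP+FN).
probe: TP=36, FP=3+5+2=10, FN=1+1+3=5 → 72/87 = 0.8276

0.828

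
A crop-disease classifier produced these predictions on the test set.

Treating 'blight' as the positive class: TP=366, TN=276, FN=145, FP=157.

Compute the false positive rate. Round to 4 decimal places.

0.3626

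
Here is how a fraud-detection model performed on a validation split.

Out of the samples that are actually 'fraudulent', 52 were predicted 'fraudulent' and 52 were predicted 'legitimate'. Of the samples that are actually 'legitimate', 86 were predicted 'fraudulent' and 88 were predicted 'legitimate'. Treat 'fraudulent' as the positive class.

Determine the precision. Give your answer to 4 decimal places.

Precision = TP/(TP+FP) = 52/(52+86) = 52/138 = 0.3768

0.3768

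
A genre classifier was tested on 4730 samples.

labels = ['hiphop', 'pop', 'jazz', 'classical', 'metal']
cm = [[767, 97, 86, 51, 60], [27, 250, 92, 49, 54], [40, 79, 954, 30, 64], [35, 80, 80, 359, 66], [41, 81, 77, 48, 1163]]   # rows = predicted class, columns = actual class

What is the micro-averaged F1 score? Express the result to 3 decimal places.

Micro-averaging pools counts across classes: ΣTP=3493, ΣFP=1237, ΣFN=1237.
Micro-F1 score = 2·TP/(2·TP+FP+FN) on pooled counts = 0.738 (equals overall accuracy in single-label multiclass).

0.738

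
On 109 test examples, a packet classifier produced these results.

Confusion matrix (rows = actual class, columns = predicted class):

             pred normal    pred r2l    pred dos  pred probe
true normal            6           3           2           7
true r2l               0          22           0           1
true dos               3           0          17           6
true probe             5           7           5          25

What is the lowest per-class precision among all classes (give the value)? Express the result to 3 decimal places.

Per-class precision (TP/(TP+FP)):
  normal: TP=6, FP=0+3+5=8 → 6/14 = 0.4286
  r2l: TP=22, FP=3+0+7=10 → 22/32 = 0.6875
  dos: TP=17, FP=2+0+5=7 → 17/24 = 0.7083
  probe: TP=25, FP=7+1+6=14 → 25/39 = 0.6410
Lowest is class 'normal' with precision = 0.429.

0.429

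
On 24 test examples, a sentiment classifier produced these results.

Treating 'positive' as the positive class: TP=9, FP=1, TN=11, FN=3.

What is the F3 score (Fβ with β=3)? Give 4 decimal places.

0.7627

Fβ = (1+β²)·TP / ((1+β²)·TP + β²·FN + FP), with β²=9
= 10·9 / (10·9 + 9·3 + 1) = 0.7627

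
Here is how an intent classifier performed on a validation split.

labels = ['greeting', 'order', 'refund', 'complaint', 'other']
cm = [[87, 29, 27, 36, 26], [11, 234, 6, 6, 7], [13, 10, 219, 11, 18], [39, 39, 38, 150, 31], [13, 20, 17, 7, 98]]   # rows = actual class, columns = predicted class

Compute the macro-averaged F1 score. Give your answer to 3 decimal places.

Per-class F1 score (2·TP/(2·TP+FP+FN)):
  greeting: TP=87, FP=11+13+39+13=76, FN=29+27+36+26=118 → 174/368 = 0.4728
  order: TP=234, FP=29+10+39+20=98, FN=11+6+6+7=30 → 468/596 = 0.7852
  refund: TP=219, FP=27+6+38+17=88, FN=13+10+11+18=52 → 438/578 = 0.7578
  complaint: TP=150, FP=36+6+11+7=60, FN=39+39+38+31=147 → 300/507 = 0.5917
  other: TP=98, FP=26+7+18+31=82, FN=13+20+17+7=57 → 196/335 = 0.5851
Macro-F1 score = mean = (0.4728 + 0.7852 + 0.7578 + 0.5917 + 0.5851) / 5 = 0.639

0.639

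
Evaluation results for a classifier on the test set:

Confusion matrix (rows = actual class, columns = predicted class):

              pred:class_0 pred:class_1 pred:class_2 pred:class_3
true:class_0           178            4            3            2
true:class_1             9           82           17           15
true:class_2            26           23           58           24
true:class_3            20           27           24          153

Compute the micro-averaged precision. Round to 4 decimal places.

Micro-averaging pools counts across classes: ΣTP=471, ΣFP=194, ΣFN=194.
Micro-precision = TP/(TP+FP) on pooled counts = 0.7083 (equals overall accuracy in single-label multiclass).

0.7083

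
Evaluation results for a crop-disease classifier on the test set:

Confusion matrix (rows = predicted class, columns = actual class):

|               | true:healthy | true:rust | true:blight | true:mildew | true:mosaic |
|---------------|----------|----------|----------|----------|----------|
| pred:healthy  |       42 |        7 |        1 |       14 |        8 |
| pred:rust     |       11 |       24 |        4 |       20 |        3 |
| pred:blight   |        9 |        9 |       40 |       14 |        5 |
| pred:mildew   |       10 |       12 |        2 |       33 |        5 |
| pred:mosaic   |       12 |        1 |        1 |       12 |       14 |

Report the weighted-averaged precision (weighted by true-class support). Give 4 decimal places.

Per-class precision (TP/(TP+FP)):
  healthy: TP=42, FP=7+1+14+8=30 → 42/72 = 0.58333
  rust: TP=24, FP=11+4+20+3=38 → 24/62 = 0.38710
  blight: TP=40, FP=9+9+14+5=37 → 40/77 = 0.51948
  mildew: TP=33, FP=10+12+2+5=29 → 33/62 = 0.53226
  mosaic: TP=14, FP=12+1+1+12=26 → 14/40 = 0.35000
Weighted-precision = Σ (supportᵢ/N)·precisionᵢ with N=313: (84/313)·0.58333 + (53/313)·0.38710 + (48/313)·0.51948 + (93/313)·0.53226 + (35/313)·0.35000 = 0.4990

0.4990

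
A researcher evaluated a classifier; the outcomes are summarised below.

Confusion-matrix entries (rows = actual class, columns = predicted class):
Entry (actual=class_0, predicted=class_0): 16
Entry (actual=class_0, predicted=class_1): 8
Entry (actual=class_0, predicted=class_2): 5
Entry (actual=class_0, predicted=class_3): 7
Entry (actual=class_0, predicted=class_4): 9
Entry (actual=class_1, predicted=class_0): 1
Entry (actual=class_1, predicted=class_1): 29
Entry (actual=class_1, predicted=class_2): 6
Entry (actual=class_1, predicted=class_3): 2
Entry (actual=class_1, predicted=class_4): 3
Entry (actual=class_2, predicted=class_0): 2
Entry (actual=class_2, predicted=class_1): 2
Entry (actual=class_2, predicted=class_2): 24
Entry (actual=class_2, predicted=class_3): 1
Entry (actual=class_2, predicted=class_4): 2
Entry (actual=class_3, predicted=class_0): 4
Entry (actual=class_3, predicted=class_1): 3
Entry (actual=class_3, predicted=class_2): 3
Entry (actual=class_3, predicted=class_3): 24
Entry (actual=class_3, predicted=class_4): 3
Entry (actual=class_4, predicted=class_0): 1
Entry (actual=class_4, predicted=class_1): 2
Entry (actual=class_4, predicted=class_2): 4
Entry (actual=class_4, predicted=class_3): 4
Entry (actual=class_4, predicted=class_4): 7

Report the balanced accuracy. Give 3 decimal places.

0.575

Balanced accuracy = mean of per-class recall.
  class_0: recall = 16/45 = 0.3556
  class_1: recall = 29/41 = 0.7073
  class_2: recall = 24/31 = 0.7742
  class_3: recall = 24/37 = 0.6486
  class_4: recall = 7/18 = 0.3889
Mean = (0.3556 + 0.7073 + 0.7742 + 0.6486 + 0.3889) / 5 = 0.575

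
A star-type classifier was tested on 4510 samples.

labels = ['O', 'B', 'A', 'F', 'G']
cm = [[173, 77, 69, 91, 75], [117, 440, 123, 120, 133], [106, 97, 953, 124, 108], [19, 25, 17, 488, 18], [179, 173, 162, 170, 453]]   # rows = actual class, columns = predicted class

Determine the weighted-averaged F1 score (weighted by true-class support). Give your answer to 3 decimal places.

Per-class F1 score (2·TP/(2·TP+FP+FN)):
  O: TP=173, FP=117+106+19+179=421, FN=77+69+91+75=312 → 346/1079 = 0.3207
  B: TP=440, FP=77+97+25+173=372, FN=117+123+120+133=493 → 880/1745 = 0.5043
  A: TP=953, FP=69+123+17+162=371, FN=106+97+124+108=435 → 1906/2712 = 0.7028
  F: TP=488, FP=91+120+124+170=505, FN=19+25+17+18=79 → 976/1560 = 0.6256
  G: TP=453, FP=75+133+108+18=334, FN=179+173+162+170=684 → 906/1924 = 0.4709
Weighted-F1 score = Σ (supportᵢ/N)·F1 scoreᵢ with N=4510: (485/4510)·0.3207 + (933/4510)·0.5043 + (1388/4510)·0.7028 + (567/4510)·0.6256 + (1137/4510)·0.4709 = 0.552

0.552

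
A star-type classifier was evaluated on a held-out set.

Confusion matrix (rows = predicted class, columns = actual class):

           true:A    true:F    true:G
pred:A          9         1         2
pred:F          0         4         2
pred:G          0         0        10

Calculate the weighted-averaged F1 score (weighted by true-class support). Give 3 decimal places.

Per-class F1 score (2·TP/(2·TP+FP+FN)):
  A: TP=9, FP=1+2=3, FN=0+0=0 → 18/21 = 0.8571
  F: TP=4, FP=0+2=2, FN=1+0=1 → 8/11 = 0.7273
  G: TP=10, FP=0+0=0, FN=2+2=4 → 20/24 = 0.8333
Weighted-F1 score = Σ (supportᵢ/N)·F1 scoreᵢ with N=28: (9/28)·0.8571 + (5/28)·0.7273 + (14/28)·0.8333 = 0.822

0.822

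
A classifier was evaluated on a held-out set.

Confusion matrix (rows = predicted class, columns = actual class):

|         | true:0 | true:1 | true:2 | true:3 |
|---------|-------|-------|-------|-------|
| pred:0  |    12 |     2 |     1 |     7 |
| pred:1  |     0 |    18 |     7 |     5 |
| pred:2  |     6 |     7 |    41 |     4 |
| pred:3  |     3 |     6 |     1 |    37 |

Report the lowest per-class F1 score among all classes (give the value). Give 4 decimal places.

0.5581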